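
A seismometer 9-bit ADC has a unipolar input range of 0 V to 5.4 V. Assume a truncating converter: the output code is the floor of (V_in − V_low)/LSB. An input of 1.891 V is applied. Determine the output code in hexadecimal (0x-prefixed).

With 512 levels over 5.4 V, one step is 10.547 mV.
Input sits at 179.295 steps above V_low.
⌊·⌋(179.295) = 179.
In hexadecimal (0x-prefixed): 0xB3.

code 0xB3 (decimal 179)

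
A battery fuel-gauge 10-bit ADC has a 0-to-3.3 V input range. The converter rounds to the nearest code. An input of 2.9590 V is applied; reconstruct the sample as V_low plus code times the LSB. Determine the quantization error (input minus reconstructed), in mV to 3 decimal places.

LSB = 3.3/2^10 = 3.223 mV.
(V_in − V_low)/LSB = (2.9590 − 0)/0.00322266 = 918.1867 → code 918 (round).
Code 918 maps back to 0 + 918×0.00322266 V = 2.9583984 V.
V_in − V_rec = 0.000601562 V = 0.602 mV.

0.602 mV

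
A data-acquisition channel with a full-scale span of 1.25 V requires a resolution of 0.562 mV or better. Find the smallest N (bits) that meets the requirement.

Number of steps required ≥ 1.25 V / 0.562 mV = 2224.20.
Need 2^N ≥ 2224.20; 2^11 = 2048, 2^12 = 4096.
Minimum N = 12.

12 bits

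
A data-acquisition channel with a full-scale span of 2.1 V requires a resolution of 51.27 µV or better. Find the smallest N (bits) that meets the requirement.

Number of steps required ≥ 2.1 V / 51.27 µV = 40959.63.
Need 2^N ≥ 40959.63; 2^15 = 32768, 2^16 = 65536.
Minimum N = 16.

16 bits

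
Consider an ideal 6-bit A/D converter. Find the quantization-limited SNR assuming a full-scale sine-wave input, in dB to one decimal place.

37.9 dB

SNR ≈ 6.02·N + 1.76 dB = 6.02·6 + 1.76 = 37.88 dB.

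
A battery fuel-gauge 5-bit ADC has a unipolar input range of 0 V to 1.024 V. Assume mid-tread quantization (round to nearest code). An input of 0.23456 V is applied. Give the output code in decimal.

code 7

With 32 levels over 1.024 V, one step is 32.000 mV.
(0.23456 − 0) / 0.032 = 7.330 LSBs.
round(7.330) = 7.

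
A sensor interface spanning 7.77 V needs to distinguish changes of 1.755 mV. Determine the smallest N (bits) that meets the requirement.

Number of steps required ≥ 7.77 V / 1.755 mV = 4427.35.
Need 2^N ≥ 4427.35; 2^12 = 4096, 2^13 = 8192.
Minimum N = 13.

13 bits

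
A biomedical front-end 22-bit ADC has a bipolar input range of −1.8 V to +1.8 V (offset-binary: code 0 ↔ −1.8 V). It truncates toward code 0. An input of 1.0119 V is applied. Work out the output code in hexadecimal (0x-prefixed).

code 0x31FD44 (decimal 3276100)

With 4194304 levels over 3.6 V, one step is 0.86 µV.
(V_in − V_low)/LSB = (1.0119 − (−1.8)) / 8.58307e-07 = 3276100.949.
So the output code is 3276100.
In hexadecimal (0x-prefixed): 0x31FD44.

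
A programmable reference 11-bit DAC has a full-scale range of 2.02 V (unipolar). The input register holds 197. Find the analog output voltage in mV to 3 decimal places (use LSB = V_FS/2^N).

194.307 mV

LSB = 2.02 V / 2^11 = 0.986 mV.
V_out = 0 + 197 × 0.000986328 V = 0.194307 V.
= 194.307 mV.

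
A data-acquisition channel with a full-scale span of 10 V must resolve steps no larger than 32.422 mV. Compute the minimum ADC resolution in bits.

9 bits

Number of steps required ≥ 10 V / 32.422 mV = 308.43.
Need 2^N ≥ 308.43; 2^8 = 256, 2^9 = 512.
Minimum N = 9.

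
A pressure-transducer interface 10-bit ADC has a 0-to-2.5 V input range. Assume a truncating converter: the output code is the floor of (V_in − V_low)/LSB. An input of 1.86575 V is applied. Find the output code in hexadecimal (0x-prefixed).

code 0x2FC (decimal 764)

LSB = 2.5 V / 1024 = 2.441 mV.
(V_in − V_low)/LSB = (1.86575 − 0) / 0.00244141 = 764.211.
So the output code is 764.
In hexadecimal (0x-prefixed): 0x2FC.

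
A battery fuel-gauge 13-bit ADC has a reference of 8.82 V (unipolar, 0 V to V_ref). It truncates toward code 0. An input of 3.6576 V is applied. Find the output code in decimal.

With 8192 levels over 8.82 V, one step is 1.077 mV.
(3.6576 − 0) / 0.00107666 = 3397.172 LSBs.
Floor → code 3397.

code 3397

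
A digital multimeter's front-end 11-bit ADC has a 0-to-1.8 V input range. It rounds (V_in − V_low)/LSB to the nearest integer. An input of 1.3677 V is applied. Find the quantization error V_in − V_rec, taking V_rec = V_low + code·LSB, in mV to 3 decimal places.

0.122 mV

LSB = 1.8/2^11 = 0.879 mV.
(1.3677 − 0)/0.000878906 = 1556.1387; round gives code 1556.
Reconstructed: 1.3675781 V.
V_in − V_rec = 0.000121875 V = 0.122 mV.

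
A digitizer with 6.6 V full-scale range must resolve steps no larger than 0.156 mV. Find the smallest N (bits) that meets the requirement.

16 bits

Number of steps required ≥ 6.6 V / 0.156 mV = 42307.69.
Need 2^N ≥ 42307.69; 2^15 = 32768, 2^16 = 65536.
Minimum N = 16.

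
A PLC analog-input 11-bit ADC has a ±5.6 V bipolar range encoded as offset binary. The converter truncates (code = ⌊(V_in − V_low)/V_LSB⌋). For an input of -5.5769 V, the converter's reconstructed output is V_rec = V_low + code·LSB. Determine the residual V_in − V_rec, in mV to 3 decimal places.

LSB = 11.2/2^11 = 5.469 mV.
(-5.5769 − (−5.6))/0.00546875 = 4.2240; ⌊·⌋ gives code 4.
V_rec = (−5.6) + 4·0.00546875 = -5.578125 V.
Difference: 0.001225 V → 1.225 mV.

1.225 mV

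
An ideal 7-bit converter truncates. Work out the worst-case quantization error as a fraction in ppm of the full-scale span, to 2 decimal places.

Truncating → worst-case error = 1 LSB = V_FS/2^7, so 1e+06/128 = 7812.5 ppm of full scale.

7812.50 ppm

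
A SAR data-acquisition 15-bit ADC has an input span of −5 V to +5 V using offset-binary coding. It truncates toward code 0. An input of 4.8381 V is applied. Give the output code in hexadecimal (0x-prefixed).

LSB = 10 V / 32768 = 305.18 µV.
Input sits at 32237.486 steps above V_low.
⌊·⌋(32237.486) = 32237.
In hexadecimal (0x-prefixed): 0x7DED.

code 0x7DED (decimal 32237)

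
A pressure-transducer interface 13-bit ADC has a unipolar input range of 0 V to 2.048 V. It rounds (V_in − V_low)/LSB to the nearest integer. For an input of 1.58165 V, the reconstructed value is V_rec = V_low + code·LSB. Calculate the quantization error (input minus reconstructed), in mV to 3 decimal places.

LSB = 2.048/2^13 = 250.00 µV.
(1.58165 − 0)/0.00025 = 6326.6000; round gives code 6327.
Code 6327 maps back to 0 + 6327×0.00025 V = 1.58175 V.
Difference: -0.0001 V → -0.100 mV.

-0.100 mV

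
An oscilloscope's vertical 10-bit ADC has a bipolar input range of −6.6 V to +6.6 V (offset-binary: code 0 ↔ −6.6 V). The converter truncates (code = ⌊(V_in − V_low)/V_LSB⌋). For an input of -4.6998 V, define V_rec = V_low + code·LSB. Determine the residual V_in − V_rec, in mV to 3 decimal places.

One LSB is 13.2 V / 1024 = 12.891 mV.
(-4.6998 − (−6.6))/0.0128906 = 147.4095; ⌊·⌋ gives code 147.
Reconstructed: -4.7050781 V.
V_in − V_rec = 0.00527812 V = 5.278 mV.

5.278 mV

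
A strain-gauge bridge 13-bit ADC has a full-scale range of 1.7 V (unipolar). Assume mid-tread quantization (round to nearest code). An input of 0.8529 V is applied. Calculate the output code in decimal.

code 4110

Full-scale span = 1.7 V; LSB = 1.7/2^13 = 207.52 µV.
(0.8529 − 0) / 0.00020752 = 4109.975 LSBs.
Round → code 4110.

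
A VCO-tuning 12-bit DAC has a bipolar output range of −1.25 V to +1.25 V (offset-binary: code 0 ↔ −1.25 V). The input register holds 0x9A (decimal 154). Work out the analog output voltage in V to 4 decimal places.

LSB = 2.5 V / 2^12 = 0.610 mV.
Code 0x9A = 154 decimal.
V_out = (−1.25) + 154 × 0.000610352 V = -1.15601 V.

-1.1560 V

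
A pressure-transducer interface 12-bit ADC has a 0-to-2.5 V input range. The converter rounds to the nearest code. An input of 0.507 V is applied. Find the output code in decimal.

With 4096 levels over 2.5 V, one step is 0.610 mV.
(V_in − V_low)/LSB = (0.507 − 0) / 0.000610352 = 830.669.
Round → code 831.

code 831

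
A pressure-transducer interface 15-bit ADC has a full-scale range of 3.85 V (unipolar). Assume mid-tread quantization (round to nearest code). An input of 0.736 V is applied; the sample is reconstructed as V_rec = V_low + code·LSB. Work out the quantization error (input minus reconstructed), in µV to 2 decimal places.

25.88 µV

LSB = 3.85/2^15 = 117.49 µV.
Scaled input = 6264.2203 LSBs, so code = 6264.
Reconstructed: 0.73597412 V.
V_in − V_rec = 2.58789e-05 V = 25.88 µV.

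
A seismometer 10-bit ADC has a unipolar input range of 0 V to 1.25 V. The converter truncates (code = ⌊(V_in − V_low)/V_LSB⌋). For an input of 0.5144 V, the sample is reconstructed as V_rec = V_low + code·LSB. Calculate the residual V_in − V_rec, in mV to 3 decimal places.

One LSB is 1.25 V / 1024 = 1.221 mV.
Scaled input = 421.3965 LSBs, so code = 421.
V_rec = 0 + 421·0.0012207 = 0.51391602 V.
Difference: 0.000483984 V → 0.484 mV.

0.484 mV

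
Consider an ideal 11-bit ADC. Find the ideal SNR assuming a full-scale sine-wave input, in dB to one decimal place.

SNR ≈ 6.02·N + 1.76 dB = 6.02·11 + 1.76 = 67.98 dB.

68.0 dB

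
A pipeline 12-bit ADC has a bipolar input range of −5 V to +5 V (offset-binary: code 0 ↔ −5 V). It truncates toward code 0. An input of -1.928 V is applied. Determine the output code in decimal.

Full-scale span = 10 V; LSB = 10/2^12 = 2.441 mV.
(V_in − V_low)/LSB = (-1.928 − (−5)) / 0.00244141 = 1258.291.
⌊·⌋(1258.291) = 1258.

code 1258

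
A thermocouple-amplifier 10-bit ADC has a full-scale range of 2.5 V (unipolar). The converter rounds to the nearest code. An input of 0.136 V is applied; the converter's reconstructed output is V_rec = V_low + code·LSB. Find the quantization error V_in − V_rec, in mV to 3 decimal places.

One LSB is 2.5 V / 1024 = 2.441 mV.
(V_in − V_low)/LSB = (0.136 − 0)/0.00244141 = 55.7056 → code 56 (round).
V_rec = 0 + 56·0.00244141 = 0.13671875 V.
Error = 0.136 − 0.13671875 = -0.00071875 V = -0.719 mV.

-0.719 mV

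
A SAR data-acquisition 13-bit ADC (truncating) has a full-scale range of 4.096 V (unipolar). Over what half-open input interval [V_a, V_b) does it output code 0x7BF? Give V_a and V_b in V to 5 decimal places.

[0.99150 V, 0.99200 V)

LSB = 4.096/2^13 = 0.500 mV.
Code 0x7BF = 1983 decimal.
V_a = V_low + 1983·LSB = 0.9915 V; V_b = V_low + 1984·LSB = 0.992 V.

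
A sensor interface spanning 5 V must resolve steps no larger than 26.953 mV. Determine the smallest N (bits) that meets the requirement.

8 bits

Number of steps required ≥ 5 V / 26.953 mV = 185.51.
Need 2^N ≥ 185.51; 2^7 = 128, 2^8 = 256.
Minimum N = 8.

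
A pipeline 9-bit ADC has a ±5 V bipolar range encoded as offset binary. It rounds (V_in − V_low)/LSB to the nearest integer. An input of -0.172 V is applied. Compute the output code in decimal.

With 512 levels over 10 V, one step is 19.531 mV.
(-0.172 − (−5)) / 0.0195312 = 247.194 LSBs.
Round → code 247.

code 247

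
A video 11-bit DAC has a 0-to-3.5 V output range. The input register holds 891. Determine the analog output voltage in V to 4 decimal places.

1.5227 V

LSB = 3.5 V / 2^11 = 1.709 mV.
V_out = 0 + 891 × 0.00170898 V = 1.52271 V.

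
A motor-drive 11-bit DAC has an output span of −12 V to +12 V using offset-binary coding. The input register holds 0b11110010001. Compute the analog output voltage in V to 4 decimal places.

LSB = 24 V / 2^11 = 11.719 mV.
Code 0b11110010001 = 1937 decimal.
V_out = (−12) + 1937 × 0.0117188 V = 10.6992 V.

10.6992 V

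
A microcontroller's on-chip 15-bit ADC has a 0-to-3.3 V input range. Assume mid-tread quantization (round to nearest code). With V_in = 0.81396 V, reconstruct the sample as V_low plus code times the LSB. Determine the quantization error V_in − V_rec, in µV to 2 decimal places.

37.88 µV

Step size: 3.3 V ÷ 2^15 = 100.71 µV.
(0.81396 − 0)/0.000100708 = 8082.3761; round gives code 8082.
Code 8082 maps back to 0 + 8082×0.000100708 V = 0.81392212 V.
Error = 0.81396 − 0.81392212 = 3.78809e-05 V = 37.88 µV.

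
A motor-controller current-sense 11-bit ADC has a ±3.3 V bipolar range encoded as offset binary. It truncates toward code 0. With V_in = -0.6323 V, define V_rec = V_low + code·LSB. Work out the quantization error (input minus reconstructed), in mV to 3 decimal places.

Step size: 6.6 V ÷ 2^11 = 3.223 mV.
(-0.6323 − (−3.3))/0.00322266 = 827.7954; ⌊·⌋ gives code 827.
Code 827 maps back to (−3.3) + 827×0.00322266 V = -0.63486328 V.
V_in − V_rec = 0.00256328 V = 2.563 mV.

2.563 mV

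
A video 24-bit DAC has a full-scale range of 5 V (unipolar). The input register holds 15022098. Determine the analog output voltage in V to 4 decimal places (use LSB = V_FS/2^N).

4.4769 V

LSB = 5 V / 2^24 = 0.30 µV.
V_out = 0 + 15022098 × 2.98023e-07 V = 4.47693 V.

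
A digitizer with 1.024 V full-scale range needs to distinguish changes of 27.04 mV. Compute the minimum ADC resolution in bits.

Number of steps required ≥ 1.024 V / 27.04 mV = 37.87.
Need 2^N ≥ 37.87; 2^5 = 32, 2^6 = 64.
Minimum N = 6.

6 bits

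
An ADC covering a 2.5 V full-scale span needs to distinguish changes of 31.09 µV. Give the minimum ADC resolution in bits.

Number of steps required ≥ 2.5 V / 31.09 µV = 80411.71.
Need 2^N ≥ 80411.71; 2^16 = 65536, 2^17 = 131072.
Minimum N = 17.

17 bits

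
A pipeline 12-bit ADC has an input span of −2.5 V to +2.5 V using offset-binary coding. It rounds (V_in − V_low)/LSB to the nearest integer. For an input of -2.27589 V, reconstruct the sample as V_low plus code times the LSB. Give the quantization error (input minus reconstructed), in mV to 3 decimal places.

-0.499 mV

LSB = 5/2^12 = 1.221 mV.
(V_in − V_low)/LSB = (-2.27589 − (−2.5))/0.0012207 = 183.5909 → code 184 (round).
V_rec = (−2.5) + 184·0.0012207 = -2.2753906 V.
V_in − V_rec = -0.000499375 V = -0.499 mV.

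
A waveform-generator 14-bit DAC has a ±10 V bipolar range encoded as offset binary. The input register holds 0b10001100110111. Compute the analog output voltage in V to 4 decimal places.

LSB = 20 V / 2^14 = 1.221 mV.
Code 0b10001100110111 = 9015 decimal.
V_out = (−10) + 9015 × 0.0012207 V = 1.00464 V.

1.0046 V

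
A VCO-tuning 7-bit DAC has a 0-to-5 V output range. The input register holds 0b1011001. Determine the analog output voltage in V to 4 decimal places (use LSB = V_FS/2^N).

3.4766 V

LSB = 5 V / 2^7 = 39.062 mV.
Code 0b1011001 = 89 decimal.
V_out = 0 + 89 × 0.0390625 V = 3.47656 V.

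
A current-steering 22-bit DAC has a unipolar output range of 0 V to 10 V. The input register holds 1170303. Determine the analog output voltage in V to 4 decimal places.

2.7902 V

LSB = 10 V / 2^22 = 2.38 µV.
V_out = 0 + 1170303 × 2.38419e-06 V = 2.79022 V.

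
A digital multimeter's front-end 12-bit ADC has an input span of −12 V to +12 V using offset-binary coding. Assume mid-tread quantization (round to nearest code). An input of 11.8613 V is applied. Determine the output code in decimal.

code 4072

Full-scale span = 24 V; LSB = 24/2^12 = 5.859 mV.
Input sits at 4072.329 steps above V_low.
So the output code is 4072.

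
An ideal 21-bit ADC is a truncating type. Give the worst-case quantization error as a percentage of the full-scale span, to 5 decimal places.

0.00005 %

Truncating → worst-case error = 1 LSB = V_FS/2^21, so 100/2097152 = 4.76837e-05 % of full scale.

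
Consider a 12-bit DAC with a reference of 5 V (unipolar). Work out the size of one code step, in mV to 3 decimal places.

Full-scale span = 5 V.
LSB = 5 / 2^12 = 5 / 4096 = 0.0012207 V = 1.221 mV.

1.221 mV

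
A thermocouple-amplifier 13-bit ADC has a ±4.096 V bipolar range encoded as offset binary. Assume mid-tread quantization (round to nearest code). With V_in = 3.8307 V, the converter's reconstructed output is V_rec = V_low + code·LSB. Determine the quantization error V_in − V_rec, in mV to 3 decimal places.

LSB = 8.192/2^13 = 1.000 mV.
(3.8307 − (−4.096))/0.001 = 7926.7000; round gives code 7927.
Code 7927 maps back to (−4.096) + 7927×0.001 V = 3.831 V.
Difference: -0.0003 V → -0.300 mV.

-0.300 mV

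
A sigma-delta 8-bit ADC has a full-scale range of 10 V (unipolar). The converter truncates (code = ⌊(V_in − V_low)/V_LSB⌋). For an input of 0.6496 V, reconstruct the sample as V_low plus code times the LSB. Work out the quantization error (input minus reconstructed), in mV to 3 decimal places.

24.600 mV

LSB = 10/2^8 = 39.062 mV.
Scaled input = 16.6298 LSBs, so code = 16.
V_rec = 0 + 16·0.0390625 = 0.625 V.
Error = 0.6496 − 0.625 = 0.0246 V = 24.600 mV.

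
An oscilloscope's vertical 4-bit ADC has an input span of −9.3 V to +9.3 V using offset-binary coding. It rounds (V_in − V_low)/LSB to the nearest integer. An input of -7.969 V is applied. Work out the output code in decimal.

code 1

Full-scale span = 18.6 V; LSB = 18.6/2^4 = 1.1625 V.
(-7.969 − (−9.3)) / 1.1625 = 1.145 LSBs.
Round → code 1.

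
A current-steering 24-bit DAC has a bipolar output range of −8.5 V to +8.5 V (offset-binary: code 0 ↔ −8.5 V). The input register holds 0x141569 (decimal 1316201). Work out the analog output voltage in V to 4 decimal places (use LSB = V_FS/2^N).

LSB = 17 V / 2^24 = 1.01 µV.
Code 0x141569 = 1316201 decimal.
V_out = (−8.5) + 1316201 × 1.01328e-06 V = -7.16632 V.

-7.1663 V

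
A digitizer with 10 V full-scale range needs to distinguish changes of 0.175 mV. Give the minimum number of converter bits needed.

16 bits

Number of steps required ≥ 10 V / 0.175 mV = 57142.86.
Need 2^N ≥ 57142.86; 2^15 = 32768, 2^16 = 65536.
Minimum N = 16.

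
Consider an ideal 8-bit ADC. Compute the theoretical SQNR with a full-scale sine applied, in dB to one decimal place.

49.9 dB

SNR ≈ 6.02·N + 1.76 dB = 6.02·8 + 1.76 = 49.92 dB.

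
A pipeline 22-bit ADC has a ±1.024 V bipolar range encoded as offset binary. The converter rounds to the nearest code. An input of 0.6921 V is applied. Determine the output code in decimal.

code 3514573

LSB = 2.048 V / 4194304 = 0.49 µV.
(V_in − V_low)/LSB = (0.6921 − (−1.024)) / 4.88281e-07 = 3514572.800.
So the output code is 3514573.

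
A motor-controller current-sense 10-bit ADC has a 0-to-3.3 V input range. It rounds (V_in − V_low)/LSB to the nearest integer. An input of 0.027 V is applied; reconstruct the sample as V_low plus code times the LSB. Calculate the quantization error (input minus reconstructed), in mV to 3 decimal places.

Step size: 3.3 V ÷ 2^10 = 3.223 mV.
(V_in − V_low)/LSB = (0.027 − 0)/0.00322266 = 8.3782 → code 8 (round).
Code 8 maps back to 0 + 8×0.00322266 V = 0.02578125 V.
Difference: 0.00121875 V → 1.219 mV.

1.219 mV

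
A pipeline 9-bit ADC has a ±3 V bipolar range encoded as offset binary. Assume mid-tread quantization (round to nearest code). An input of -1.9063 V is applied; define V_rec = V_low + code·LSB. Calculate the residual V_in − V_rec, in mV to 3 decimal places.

3.856 mV

One LSB is 6 V / 512 = 11.719 mV.
Scaled input = 93.3291 LSBs, so code = 93.
V_rec = (−3) + 93·0.0117188 = -1.9101562 V.
V_in − V_rec = 0.00385625 V = 3.856 mV.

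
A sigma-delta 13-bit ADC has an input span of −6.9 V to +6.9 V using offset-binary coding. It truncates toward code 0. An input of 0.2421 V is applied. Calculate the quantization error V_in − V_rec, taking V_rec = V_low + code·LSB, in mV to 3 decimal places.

One LSB is 13.8 V / 8192 = 1.685 mV.
(0.2421 − (−6.9))/0.00168457 = 4239.7162; ⌊·⌋ gives code 4239.
V_rec = (−6.9) + 4239·0.00168457 = 0.24089355 V.
Difference: 0.00120645 V → 1.206 mV.

1.206 mV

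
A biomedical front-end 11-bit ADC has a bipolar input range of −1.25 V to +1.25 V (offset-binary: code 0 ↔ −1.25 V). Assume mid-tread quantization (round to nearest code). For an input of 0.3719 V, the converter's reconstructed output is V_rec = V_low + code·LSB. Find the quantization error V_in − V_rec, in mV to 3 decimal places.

-0.414 mV

LSB = 2.5/2^11 = 1.221 mV.
(V_in − V_low)/LSB = (0.3719 − (−1.25))/0.0012207 = 1328.6605 → code 1329 (round).
V_rec = (−1.25) + 1329·0.0012207 = 0.37231445 V.
V_in − V_rec = -0.000414453 V = -0.414 mV.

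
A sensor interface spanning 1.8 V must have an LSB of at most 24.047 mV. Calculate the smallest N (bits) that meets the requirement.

Number of steps required ≥ 1.8 V / 24.047 mV = 74.85.
Need 2^N ≥ 74.85; 2^6 = 64, 2^7 = 128.
Minimum N = 7.

7 bits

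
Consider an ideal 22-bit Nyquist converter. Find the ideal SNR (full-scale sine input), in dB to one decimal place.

134.2 dB

SNR ≈ 6.02·N + 1.76 dB = 6.02·22 + 1.76 = 134.20 dB.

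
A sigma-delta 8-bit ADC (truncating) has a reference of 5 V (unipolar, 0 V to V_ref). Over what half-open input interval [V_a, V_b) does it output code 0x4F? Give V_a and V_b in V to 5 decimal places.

[1.54297 V, 1.56250 V)

LSB = 5/2^8 = 19.531 mV.
Code 0x4F = 79 decimal.
V_a = V_low + 79·LSB = 1.54297 V; V_b = V_low + 80·LSB = 1.5625 V.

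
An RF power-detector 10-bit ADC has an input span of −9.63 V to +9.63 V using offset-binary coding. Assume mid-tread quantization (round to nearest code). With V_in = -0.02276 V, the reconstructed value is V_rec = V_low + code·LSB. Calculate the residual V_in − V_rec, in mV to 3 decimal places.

One LSB is 19.26 V / 1024 = 18.809 mV.
(V_in − V_low)/LSB = (-0.02276 − (−9.63))/0.0188086 = 510.7899 → code 511 (round).
Reconstructed: -0.018808594 V.
V_in − V_rec = -0.00395141 V = -3.951 mV.

-3.951 mV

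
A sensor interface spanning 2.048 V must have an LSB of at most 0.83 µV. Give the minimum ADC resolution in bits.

22 bits

Number of steps required ≥ 2.048 V / 0.83 µV = 2467469.88.
Need 2^N ≥ 2467469.88; 2^21 = 2097152, 2^22 = 4194304.
Minimum N = 22.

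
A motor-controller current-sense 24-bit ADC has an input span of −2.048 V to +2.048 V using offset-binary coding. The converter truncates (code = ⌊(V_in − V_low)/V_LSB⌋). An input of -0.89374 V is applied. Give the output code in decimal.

Full-scale span = 4.096 V; LSB = 4.096/2^24 = 0.24 µV.
(V_in − V_low)/LSB = (-0.89374 − (−2.048)) / 2.44141e-07 = 4727848.960.
⌊·⌋(4727848.960) = 4727848.

code 4727848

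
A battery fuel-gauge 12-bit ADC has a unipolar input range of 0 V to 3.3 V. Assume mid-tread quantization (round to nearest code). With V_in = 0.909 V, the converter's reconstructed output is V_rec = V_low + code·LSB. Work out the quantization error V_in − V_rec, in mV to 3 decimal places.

0.211 mV

One LSB is 3.3 V / 4096 = 0.806 mV.
(V_in − V_low)/LSB = (0.909 − 0)/0.000805664 = 1128.2618 → code 1128 (round).
Code 1128 maps back to 0 + 1128×0.000805664 V = 0.90878906 V.
Difference: 0.000210937 V → 0.211 mV.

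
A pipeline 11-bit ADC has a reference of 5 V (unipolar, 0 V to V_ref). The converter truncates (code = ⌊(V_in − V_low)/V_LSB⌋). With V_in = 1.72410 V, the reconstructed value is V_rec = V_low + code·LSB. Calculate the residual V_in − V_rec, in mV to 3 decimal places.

One LSB is 5 V / 2048 = 2.441 mV.
Scaled input = 706.1914 LSBs, so code = 706.
Reconstructed: 1.7236328 V.
Difference: 0.000467187 V → 0.467 mV.

0.467 mV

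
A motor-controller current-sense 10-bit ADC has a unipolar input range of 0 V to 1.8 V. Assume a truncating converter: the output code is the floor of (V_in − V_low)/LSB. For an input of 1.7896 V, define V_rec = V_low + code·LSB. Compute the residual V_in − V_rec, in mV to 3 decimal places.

0.147 mV

LSB = 1.8/2^10 = 1.758 mV.
(V_in − V_low)/LSB = (1.7896 − 0)/0.00175781 = 1018.0836 → code 1018 (floor).
Code 1018 maps back to 0 + 1018×0.00175781 V = 1.7894531 V.
V_in − V_rec = 0.000146875 V = 0.147 mV.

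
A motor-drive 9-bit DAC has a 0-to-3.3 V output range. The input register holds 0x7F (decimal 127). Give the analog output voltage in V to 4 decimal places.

0.8186 V

LSB = 3.3 V / 2^9 = 6.445 mV.
Code 0x7F = 127 decimal.
V_out = 0 + 127 × 0.00644531 V = 0.818555 V.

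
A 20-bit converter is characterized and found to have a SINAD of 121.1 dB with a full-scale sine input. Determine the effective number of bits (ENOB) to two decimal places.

ENOB = (SINAD − 1.76) / 6.02 = (121.1 − 1.76)/6.02 = 19.824.

19.82 bits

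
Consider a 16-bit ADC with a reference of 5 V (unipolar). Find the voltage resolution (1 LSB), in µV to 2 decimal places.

76.29 µV

Full-scale span = 5 V.
LSB = 5 / 2^16 = 5 / 65536 = 7.62939e-05 V = 76.29 µV.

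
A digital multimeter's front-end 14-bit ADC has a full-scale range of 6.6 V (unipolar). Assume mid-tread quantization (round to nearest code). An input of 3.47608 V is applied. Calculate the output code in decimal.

code 8629

With 16384 levels over 6.6 V, one step is 402.83 µV.
(3.47608 − 0) / 0.000402832 = 8629.105 LSBs.
So the output code is 8629.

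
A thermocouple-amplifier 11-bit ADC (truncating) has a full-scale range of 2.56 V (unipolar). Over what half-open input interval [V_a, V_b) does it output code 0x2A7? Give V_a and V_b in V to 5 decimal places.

LSB = 2.56/2^11 = 1.250 mV.
Code 0x2A7 = 679 decimal.
V_a = V_low + 679·LSB = 0.84875 V; V_b = V_low + 680·LSB = 0.85 V.

[0.84875 V, 0.85000 V)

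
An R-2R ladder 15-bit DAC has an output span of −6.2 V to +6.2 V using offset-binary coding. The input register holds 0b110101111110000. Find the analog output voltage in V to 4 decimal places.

LSB = 12.4 V / 2^15 = 378.42 µV.
Code 0b110101111110000 = 27632 decimal.
V_out = (−6.2) + 27632 × 0.000378418 V = 4.25645 V.

4.2564 V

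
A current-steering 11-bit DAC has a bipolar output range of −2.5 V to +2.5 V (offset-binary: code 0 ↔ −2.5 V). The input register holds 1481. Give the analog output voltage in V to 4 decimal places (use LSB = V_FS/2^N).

1.1157 V

LSB = 5 V / 2^11 = 2.441 mV.
V_out = (−2.5) + 1481 × 0.00244141 V = 1.11572 V.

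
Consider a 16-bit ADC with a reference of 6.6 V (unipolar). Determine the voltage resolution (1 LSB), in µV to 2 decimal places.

Full-scale span = 6.6 V.
LSB = 6.6 / 2^16 = 6.6 / 65536 = 0.000100708 V = 100.71 µV.

100.71 µV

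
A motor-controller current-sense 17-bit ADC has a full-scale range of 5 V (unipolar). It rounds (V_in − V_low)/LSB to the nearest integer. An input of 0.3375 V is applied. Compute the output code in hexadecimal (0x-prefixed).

code 0x228F (decimal 8847)

LSB = 5 V / 131072 = 38.15 µV.
(V_in − V_low)/LSB = (0.3375 − 0) / 3.8147e-05 = 8847.360.
Round → code 8847.
In hexadecimal (0x-prefixed): 0x228F.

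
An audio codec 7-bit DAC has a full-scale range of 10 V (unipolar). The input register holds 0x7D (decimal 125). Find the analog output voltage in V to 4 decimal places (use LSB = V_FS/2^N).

9.7656 V

LSB = 10 V / 2^7 = 78.125 mV.
Code 0x7D = 125 decimal.
V_out = 0 + 125 × 0.078125 V = 9.76562 V.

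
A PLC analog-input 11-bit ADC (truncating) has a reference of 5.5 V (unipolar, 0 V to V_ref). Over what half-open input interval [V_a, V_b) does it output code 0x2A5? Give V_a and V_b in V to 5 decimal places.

LSB = 5.5/2^11 = 2.686 mV.
Code 0x2A5 = 677 decimal.
V_a = V_low + 677·LSB = 1.81812 V; V_b = V_low + 678·LSB = 1.8208 V.

[1.81812 V, 1.82080 V)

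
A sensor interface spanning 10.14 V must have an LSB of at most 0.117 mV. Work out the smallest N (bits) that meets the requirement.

Number of steps required ≥ 10.14 V / 0.117 mV = 86666.67.
Need 2^N ≥ 86666.67; 2^16 = 65536, 2^17 = 131072.
Minimum N = 17.

17 bits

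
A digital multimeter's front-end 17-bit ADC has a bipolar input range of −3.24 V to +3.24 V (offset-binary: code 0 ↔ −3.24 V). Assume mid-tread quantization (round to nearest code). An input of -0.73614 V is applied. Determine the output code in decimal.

Full-scale span = 6.48 V; LSB = 6.48/2^17 = 49.44 µV.
(V_in − V_low)/LSB = (-0.73614 − (−3.24)) / 4.94385e-05 = 50645.978.
Round → code 50646.

code 50646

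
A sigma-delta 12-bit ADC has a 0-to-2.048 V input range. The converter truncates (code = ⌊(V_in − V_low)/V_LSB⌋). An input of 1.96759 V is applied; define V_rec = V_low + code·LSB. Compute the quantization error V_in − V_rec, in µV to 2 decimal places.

90.00 µV

LSB = 2.048/2^12 = 0.500 mV.
(1.96759 − 0)/0.0005 = 3935.1800; ⌊·⌋ gives code 3935.
V_rec = 0 + 3935·0.0005 = 1.9675 V.
V_in − V_rec = 9e-05 V = 90.00 µV.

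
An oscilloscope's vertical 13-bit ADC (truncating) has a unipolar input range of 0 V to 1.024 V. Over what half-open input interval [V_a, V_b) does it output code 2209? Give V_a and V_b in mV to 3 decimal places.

[276.125 mV, 276.250 mV)

LSB = 1.024/2^13 = 125.00 µV.
V_a = V_low + 2209·LSB = 0.276125 V; V_b = V_low + 2210·LSB = 0.27625 V.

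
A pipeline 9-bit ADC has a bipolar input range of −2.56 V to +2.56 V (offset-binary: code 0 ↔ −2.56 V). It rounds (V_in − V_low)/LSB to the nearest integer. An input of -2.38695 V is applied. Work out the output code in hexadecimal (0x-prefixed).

LSB = 5.12 V / 512 = 10.000 mV.
Input sits at 17.305 steps above V_low.
Round → code 17.
In hexadecimal (0x-prefixed): 0x11.

code 0x11 (decimal 17)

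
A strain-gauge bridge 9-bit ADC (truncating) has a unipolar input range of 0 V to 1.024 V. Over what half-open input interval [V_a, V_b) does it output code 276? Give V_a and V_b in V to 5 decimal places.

LSB = 1.024/2^9 = 2.000 mV.
V_a = V_low + 276·LSB = 0.552 V; V_b = V_low + 277·LSB = 0.554 V.

[0.55200 V, 0.55400 V)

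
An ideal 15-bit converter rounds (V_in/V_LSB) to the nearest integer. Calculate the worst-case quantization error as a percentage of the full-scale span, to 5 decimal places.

0.00153 %

Rounding → worst-case error = ½ LSB = V_FS/2^16, so 100/65536 = 0.00152588 % of full scale.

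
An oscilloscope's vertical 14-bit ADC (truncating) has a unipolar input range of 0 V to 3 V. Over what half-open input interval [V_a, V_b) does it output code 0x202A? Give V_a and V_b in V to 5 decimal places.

LSB = 3/2^14 = 183.11 µV.
Code 0x202A = 8234 decimal.
V_a = V_low + 8234·LSB = 1.50769 V; V_b = V_low + 8235·LSB = 1.50787 V.

[1.50769 V, 1.50787 V)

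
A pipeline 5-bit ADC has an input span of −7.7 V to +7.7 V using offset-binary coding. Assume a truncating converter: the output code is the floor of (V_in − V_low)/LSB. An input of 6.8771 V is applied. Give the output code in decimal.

code 30

LSB = 15.4 V / 32 = 481.250 mV.
(V_in − V_low)/LSB = (6.8771 − (−7.7)) / 0.48125 = 30.290.
⌊·⌋(30.290) = 30.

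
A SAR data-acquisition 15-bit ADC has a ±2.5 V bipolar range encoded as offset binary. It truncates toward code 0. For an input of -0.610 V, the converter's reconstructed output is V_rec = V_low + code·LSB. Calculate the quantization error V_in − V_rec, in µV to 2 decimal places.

One LSB is 5 V / 32768 = 152.59 µV.
Scaled input = 12386.3040 LSBs, so code = 12386.
Reconstructed: -0.61004639 V.
Error = -0.610 − (−0.61004639) = 4.63867e-05 V = 46.39 µV.

46.39 µV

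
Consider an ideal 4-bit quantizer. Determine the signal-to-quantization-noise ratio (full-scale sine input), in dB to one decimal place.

25.8 dB

SNR ≈ 6.02·N + 1.76 dB = 6.02·4 + 1.76 = 25.84 dB.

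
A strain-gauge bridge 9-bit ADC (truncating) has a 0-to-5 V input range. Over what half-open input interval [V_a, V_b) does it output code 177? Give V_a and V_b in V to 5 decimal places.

[1.72852 V, 1.73828 V)

LSB = 5/2^9 = 9.766 mV.
V_a = V_low + 177·LSB = 1.72852 V; V_b = V_low + 178·LSB = 1.73828 V.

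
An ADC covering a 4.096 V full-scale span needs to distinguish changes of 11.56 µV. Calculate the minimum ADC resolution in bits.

19 bits

Number of steps required ≥ 4.096 V / 11.56 µV = 354325.26.
Need 2^N ≥ 354325.26; 2^18 = 262144, 2^19 = 524288.
Minimum N = 19.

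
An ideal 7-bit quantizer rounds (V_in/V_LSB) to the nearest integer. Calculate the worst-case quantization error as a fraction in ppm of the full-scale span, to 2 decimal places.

Rounding → worst-case error = ½ LSB = V_FS/2^8, so 1e+06/256 = 3906.25 ppm of full scale.

3906.25 ppm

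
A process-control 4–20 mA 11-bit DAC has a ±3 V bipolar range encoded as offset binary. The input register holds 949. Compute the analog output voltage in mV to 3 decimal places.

-219.727 mV

LSB = 6 V / 2^11 = 2.930 mV.
V_out = (−3) + 949 × 0.00292969 V = -0.219727 V.
= -219.727 mV.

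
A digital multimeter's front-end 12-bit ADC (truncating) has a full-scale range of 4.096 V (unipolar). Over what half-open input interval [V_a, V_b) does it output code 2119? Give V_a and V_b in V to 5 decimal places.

[2.11900 V, 2.12000 V)

LSB = 4.096/2^12 = 1.000 mV.
V_a = V_low + 2119·LSB = 2.119 V; V_b = V_low + 2120·LSB = 2.12 V.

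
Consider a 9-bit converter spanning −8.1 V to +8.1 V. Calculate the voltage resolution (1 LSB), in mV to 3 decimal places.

31.641 mV

Full-scale span = 16.2 V.
LSB = 16.2 / 2^9 = 16.2 / 512 = 0.0316406 V = 31.641 mV.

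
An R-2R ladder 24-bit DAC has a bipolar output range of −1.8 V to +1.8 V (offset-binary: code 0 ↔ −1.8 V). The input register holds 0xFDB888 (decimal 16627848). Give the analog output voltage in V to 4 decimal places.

1.7679 V

LSB = 3.6 V / 2^24 = 0.21 µV.
Code 0xFDB888 = 16627848 decimal.
V_out = (−1.8) + 16627848 × 2.14577e-07 V = 1.76795 V.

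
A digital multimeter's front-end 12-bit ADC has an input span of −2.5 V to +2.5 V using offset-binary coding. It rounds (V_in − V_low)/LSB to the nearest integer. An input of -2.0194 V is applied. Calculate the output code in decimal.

code 394

LSB = 5 V / 4096 = 1.221 mV.
(-2.0194 − (−2.5)) / 0.0012207 = 393.708 LSBs.
Round → code 394.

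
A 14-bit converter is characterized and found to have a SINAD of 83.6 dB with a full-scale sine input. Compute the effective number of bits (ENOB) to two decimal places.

ENOB = (SINAD − 1.76) / 6.02 = (83.6 − 1.76)/6.02 = 13.595.

13.59 bits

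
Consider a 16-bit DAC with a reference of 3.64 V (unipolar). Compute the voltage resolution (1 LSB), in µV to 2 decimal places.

55.54 µV

Full-scale span = 3.64 V.
LSB = 3.64 / 2^16 = 3.64 / 65536 = 5.5542e-05 V = 55.54 µV.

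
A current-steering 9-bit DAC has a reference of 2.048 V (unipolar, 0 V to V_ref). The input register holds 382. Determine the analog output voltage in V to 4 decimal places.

LSB = 2.048 V / 2^9 = 4.000 mV.
V_out = 0 + 382 × 0.004 V = 1.528 V.

1.5280 V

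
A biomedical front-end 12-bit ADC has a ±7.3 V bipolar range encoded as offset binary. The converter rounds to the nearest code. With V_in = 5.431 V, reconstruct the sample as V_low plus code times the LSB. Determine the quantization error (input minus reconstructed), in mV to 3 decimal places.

LSB = 14.6/2^12 = 3.564 mV.
Scaled input = 3571.6559 LSBs, so code = 3572.
Reconstructed: 5.4322266 V.
V_in − V_rec = -0.00122656 V = -1.227 mV.

-1.227 mV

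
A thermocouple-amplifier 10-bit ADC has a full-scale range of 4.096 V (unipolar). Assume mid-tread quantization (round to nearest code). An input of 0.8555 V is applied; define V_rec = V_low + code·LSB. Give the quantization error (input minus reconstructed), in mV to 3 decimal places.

Step size: 4.096 V ÷ 2^10 = 4.000 mV.
(0.8555 − 0)/0.004 = 213.8750; round gives code 214.
Reconstructed: 0.856 V.
Error = 0.8555 − 0.856 = -0.0005 V = -0.500 mV.

-0.500 mV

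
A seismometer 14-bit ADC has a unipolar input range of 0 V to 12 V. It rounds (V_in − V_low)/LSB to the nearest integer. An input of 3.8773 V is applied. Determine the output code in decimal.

code 5294

With 16384 levels over 12 V, one step is 0.732 mV.
(3.8773 − 0) / 0.000732422 = 5293.807 LSBs.
Round → code 5294.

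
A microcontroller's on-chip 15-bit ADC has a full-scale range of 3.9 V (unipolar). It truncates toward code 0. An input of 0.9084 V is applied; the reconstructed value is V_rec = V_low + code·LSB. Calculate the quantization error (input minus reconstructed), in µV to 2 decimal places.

Step size: 3.9 V ÷ 2^15 = 119.02 µV.
(0.9084 − 0)/0.000119019 = 7632.4234; ⌊·⌋ gives code 7632.
V_rec = 0 + 7632·0.000119019 = 0.90834961 V.
Difference: 5.03906e-05 V → 50.39 µV.

50.39 µV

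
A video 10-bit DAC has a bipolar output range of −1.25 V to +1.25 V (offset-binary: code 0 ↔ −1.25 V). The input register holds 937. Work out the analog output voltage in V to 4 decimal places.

LSB = 2.5 V / 2^10 = 2.441 mV.
V_out = (−1.25) + 937 × 0.00244141 V = 1.0376 V.

1.0376 V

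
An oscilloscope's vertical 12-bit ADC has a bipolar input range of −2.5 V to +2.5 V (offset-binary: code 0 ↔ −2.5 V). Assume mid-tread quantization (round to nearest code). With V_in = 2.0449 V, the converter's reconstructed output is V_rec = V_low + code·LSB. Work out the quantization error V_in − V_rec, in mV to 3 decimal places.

Step size: 5 V ÷ 2^12 = 1.221 mV.
Scaled input = 3723.1821 LSBs, so code = 3723.
Code 3723 maps back to (−2.5) + 3723×0.0012207 V = 2.0446777 V.
V_in − V_rec = 0.000222266 V = 0.222 mV.

0.222 mV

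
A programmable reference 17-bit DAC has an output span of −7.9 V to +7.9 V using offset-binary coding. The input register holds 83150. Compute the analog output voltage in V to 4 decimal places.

2.1233 V

LSB = 15.8 V / 2^17 = 120.54 µV.
V_out = (−7.9) + 83150 × 0.000120544 V = 2.12327 V.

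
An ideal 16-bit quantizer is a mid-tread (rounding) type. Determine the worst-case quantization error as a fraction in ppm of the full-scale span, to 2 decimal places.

7.63 ppm

Rounding → worst-case error = ½ LSB = V_FS/2^17, so 1e+06/131072 = 7.62939 ppm of full scale.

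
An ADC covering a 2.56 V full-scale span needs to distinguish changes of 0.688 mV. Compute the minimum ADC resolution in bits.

12 bits

Number of steps required ≥ 2.56 V / 0.688 mV = 3720.93.
Need 2^N ≥ 3720.93; 2^11 = 2048, 2^12 = 4096.
Minimum N = 12.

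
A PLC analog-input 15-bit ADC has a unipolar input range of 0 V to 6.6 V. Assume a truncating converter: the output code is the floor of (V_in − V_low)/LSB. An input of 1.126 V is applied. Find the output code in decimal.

code 5590

With 32768 levels over 6.6 V, one step is 201.42 µV.
Input sits at 5590.419 steps above V_low.
⌊·⌋(5590.419) = 5590.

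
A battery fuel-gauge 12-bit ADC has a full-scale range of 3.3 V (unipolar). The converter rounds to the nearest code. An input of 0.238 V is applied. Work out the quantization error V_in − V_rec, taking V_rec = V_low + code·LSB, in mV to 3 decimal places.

LSB = 3.3/2^12 = 0.806 mV.
(0.238 − 0)/0.000805664 = 295.4085; round gives code 295.
Code 295 maps back to 0 + 295×0.000805664 V = 0.2376709 V.
Error = 0.238 − 0.2376709 = 0.000329102 V = 0.329 mV.

0.329 mV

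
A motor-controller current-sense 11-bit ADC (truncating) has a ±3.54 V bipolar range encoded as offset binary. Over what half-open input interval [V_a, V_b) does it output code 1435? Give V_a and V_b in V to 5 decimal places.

[1.42084 V, 1.42430 V)

LSB = 7.08/2^11 = 3.457 mV.
V_a = V_low + 1435·LSB = 1.42084 V; V_b = V_low + 1436·LSB = 1.4243 V.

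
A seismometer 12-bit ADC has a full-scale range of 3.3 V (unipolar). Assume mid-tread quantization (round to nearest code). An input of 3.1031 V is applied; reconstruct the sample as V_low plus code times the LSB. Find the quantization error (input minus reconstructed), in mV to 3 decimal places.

Step size: 3.3 V ÷ 2^12 = 0.806 mV.
(V_in − V_low)/LSB = (3.1031 − 0)/0.000805664 = 3851.6053 → code 3852 (round).
V_rec = 0 + 3852·0.000805664 = 3.103418 V.
V_in − V_rec = -0.000317969 V = -0.318 mV.

-0.318 mV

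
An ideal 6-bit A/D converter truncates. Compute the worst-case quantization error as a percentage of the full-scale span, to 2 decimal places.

Truncating → worst-case error = 1 LSB = V_FS/2^6, so 100/64 = 1.5625 % of full scale.

1.56 %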